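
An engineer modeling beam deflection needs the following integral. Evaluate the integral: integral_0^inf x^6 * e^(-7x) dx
This is a Gamma integral. Substitute u=7x (du=7 dx):
integral_0^inf x^6*e^(-7x) dx=(1/7^7) integral_0^inf u^6*e^(-u) du
=Gamma(7)/7^7=6!/7^7=720/823543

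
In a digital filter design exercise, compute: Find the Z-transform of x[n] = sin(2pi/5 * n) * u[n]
Z{sin(w0 * n) * u[n]} = z * sin(w0)/(z^2 - 2z * cos(w0) + 1)
With w0 = 2pi/5: X(z) = z * sin(2pi/5)/(z^2 - 2z * cos(2pi/5) + 1)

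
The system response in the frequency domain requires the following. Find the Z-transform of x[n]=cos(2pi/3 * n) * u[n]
Z{cos(w0 * n) * u[n]}=z(z - cos(w0))/(z^2 - 2z * cos(w0) + 1)
With w0=2pi/3: X(z)=z(z - cos(2pi/3))/(z^2 - 2z * cos(2pi/3) + 1)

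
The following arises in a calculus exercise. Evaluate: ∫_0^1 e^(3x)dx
Antiderivative: (1/3)e^(3x)
Evaluate: (1/3)(e^3 - 1)

Answer: (e^3 - 1)/3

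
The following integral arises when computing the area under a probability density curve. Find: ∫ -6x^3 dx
Using power rule: ∫ -6x^3 dx=-6/4 x^4+C=(-3/2)x^4+C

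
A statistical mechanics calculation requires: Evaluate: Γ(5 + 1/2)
Γ(n+1/2) = (2n)!√π/(4^n·n!)
= 3628800√π/(1024·120) = (945/32)·√π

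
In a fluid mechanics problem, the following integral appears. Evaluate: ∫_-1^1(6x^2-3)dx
Step 1: Find antiderivative F(x) = 2x^3-3x
Step 2: F(1) - F(-1) = -1 - (1) = -2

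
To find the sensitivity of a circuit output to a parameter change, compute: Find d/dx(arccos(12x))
d/dx[arccos(u)] = -u'/√(1-u²), u = 12x, u' = 12

Answer: -12/√(1 - 144x²)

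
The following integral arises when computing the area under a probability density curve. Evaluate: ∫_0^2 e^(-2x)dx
Antiderivative: (1/(-2))e^(-2x)
Evaluate: (1/(-2))(e^-4-1)

Answer: (e^-4-1)/(-2)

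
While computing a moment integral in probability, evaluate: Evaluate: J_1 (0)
J_n(0) = 0 for all n > 0 (Bessel function of first kind)
J_1(0) = 0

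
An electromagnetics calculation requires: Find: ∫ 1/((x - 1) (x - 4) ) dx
Partial fractions: 1/((x-1)(x-4)) = A/(x-1) + B/(x-4)
A = -1/3, B = 1/3
∫ [-1/3· 1/(x-1) + 1/3· 1/(x-4)] dx
= (1/3)[ln|x-4| - ln|x-1|] + C

Answer: (1/3)·ln|(x-4)/(x-1)| + C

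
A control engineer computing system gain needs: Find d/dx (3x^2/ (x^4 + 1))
Quotient rule: (f/g)' = (f'g - fg')/g²
f = 3x^2, f' = 6x
g = x^4+1, g' = 4x^3

Answer: (6x·(x^4+1)-12x^5)/(x^4+1)²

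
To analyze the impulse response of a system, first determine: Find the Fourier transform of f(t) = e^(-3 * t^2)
The Fourier transform of a Gaussian e^(-a * t^2) is sqrt(pi/a) * e^(-omega^2/(4a)).
With a=3: F(omega)=sqrt(pi/3) * e^(-omega^2/12)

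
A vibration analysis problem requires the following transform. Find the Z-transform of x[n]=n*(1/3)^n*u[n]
Using the property Z{n * a^n * u[n]}=az/(z-a)^2
With a=1/3: X(z)=(1/3)z/(z - 1/3)^2, |z| > 1/3

Answer: (1/3)z/(z - 1/3)^2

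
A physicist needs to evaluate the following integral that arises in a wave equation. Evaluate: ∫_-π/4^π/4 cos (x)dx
Antiderivative: sin(x)
Evaluate at bounds: [sin(1·π/4)/1] - [sin(1·-π/4)/1]
=((√2/2) - (-√2/2))/1=√2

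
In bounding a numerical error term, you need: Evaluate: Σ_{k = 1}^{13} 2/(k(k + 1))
Partial fractions: 2/(k(k + 1)) = 2/k - 2/(k + 1)
Telescoping sum: 2(1 - 1/14) = 2·13/14

Answer: 13/7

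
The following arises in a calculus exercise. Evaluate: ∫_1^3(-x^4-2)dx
Step 1: Find antiderivative F(x) = (-1/5)x^5-2x
Step 2: F(3) - F(1) = -273/5 - (-11/5) = -262/5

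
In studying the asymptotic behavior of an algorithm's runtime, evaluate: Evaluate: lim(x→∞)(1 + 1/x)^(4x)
Rewrite as [(1+1/x)^x]^4.
lim(1+1/x)^x=e^1, so limit=(e^1)^4=e^4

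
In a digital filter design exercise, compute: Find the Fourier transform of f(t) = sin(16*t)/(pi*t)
sin(W*t)/(pi*t)=(W/pi)*sinc(W*t/pi) is the impulse response of the ideal low-pass filter with cutoff W (here W=16).
Its Fourier transform is a rectangular function:
F(omega)=1 for |omega| < 16, 0 otherwise

Answer: rect(omega/32) [i.e., 1 for |omega| < 16, 0 otherwise]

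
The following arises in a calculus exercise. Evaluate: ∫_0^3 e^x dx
Antiderivative: e^x
Evaluate: (e^3-1)

Answer: e^3-1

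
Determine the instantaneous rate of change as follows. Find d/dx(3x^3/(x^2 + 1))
Quotient rule: (f/g)' = (f'g - fg')/g²
f = 3x^3, f' = 9x^2
g = x^2 + 1, g' = 2x

Answer: (9x^2·(x^2 + 1) - 6x^4)/(x^2 + 1)²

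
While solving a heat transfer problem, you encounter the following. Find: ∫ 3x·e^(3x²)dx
Let u=3x², du=6x dx
∫ (1/2)e^u du=e^u/2+C

Answer: e^(3x²)/2+C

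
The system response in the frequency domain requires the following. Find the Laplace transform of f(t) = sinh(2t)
L{sinh(at)}=a/(s²-a²)
L{sinh(2t)}=2/(s²-4)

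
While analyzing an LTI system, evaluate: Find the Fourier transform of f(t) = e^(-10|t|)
Using the standard pair: F{e^(-a|t|)}=2a/(a^2 + omega^2)
With a=10: F(omega)=20/(100 + omega^2)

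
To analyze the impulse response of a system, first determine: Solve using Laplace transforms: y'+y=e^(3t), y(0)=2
Take L: sY - 2+Y = 1/(s-3)
Y(s+1) = 1/(s-3)+2
Y = 1/((s-3)(s+1))+2/(s+1)
Partial fractions: 1/((s-3)(s+1)) = (1/4)/(s-3) - (1/4)/(s+1)
So Y = (1/4)/(s-3)+(7/4)/(s+1)
Inverse Laplace transform (L^(-1){1/(s-3)} = e^(3t), L^(-1){1/(s+1)} = e^(-t)):

Answer: y(t) = (1/4)·e^(3t)+(7/4)·e^(-t)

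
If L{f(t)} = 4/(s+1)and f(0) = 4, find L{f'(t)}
L{f'(t)}=s·F(s) - f(0)=4s/(s + 1) - 4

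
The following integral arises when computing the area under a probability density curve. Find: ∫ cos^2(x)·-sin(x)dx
Let u = cos(x), du = -sin(x) dx
∫ u^2 du = u^3/3+C

Answer: cos^3(x)/3+C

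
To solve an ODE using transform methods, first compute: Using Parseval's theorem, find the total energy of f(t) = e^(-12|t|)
Parseval's theorem: E=integral |f(t)|^2 dt=(1/2pi) integral |F(omega)|^2 domega
E=integral_{-inf}^{inf} e^(-24|t|) dt=2 * integral_0^inf e^(-24t) dt=2/(2 * 12)=1/12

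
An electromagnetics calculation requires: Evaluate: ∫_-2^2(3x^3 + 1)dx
Step 1: Find antiderivative F(x) = (3/4)x^4 + x
Step 2: F(2) - F(-2) = 14 - (10) = 4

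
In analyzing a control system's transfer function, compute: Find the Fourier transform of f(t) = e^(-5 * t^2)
The Fourier transform of a Gaussian e^(-a * t^2) is sqrt(pi/a) * e^(-omega^2/(4a)).
With a = 5: F(omega) = sqrt(pi/5) * e^(-omega^2/20)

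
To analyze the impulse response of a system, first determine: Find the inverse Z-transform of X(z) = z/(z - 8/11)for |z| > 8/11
Standard pair: z/(z-a) <-> a^n * u[n] for causal signals
With a=8/11: x[n]=(8/11)^n * u[n]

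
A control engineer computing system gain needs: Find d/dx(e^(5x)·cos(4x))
Product rule: (fg)' = f'g+fg'
f = e^(5x), f' = 5·e^(5x)
g = cos(4x), g' = -4·sin(4x)

Answer: 5·e^(5x)·cos(4x)-4·e^(5x)·sin(4x)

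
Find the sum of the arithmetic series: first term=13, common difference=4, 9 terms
Last term: a_n = 13+(9-1)·4 = 45
Sum = n(a_1+a_n)/2 = 9(13+45)/2 = 261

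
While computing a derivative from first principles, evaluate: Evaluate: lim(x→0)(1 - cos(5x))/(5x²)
Using 1-cos(u) ≈ u²/2 for small u:
(1-cos(5x)) ≈ (5x)²/2=25x²/2
So limit=25/(2·5)=5/2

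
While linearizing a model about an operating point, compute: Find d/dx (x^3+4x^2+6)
Power rule: d/dx(ax^n)=n·a·x^(n-1)
Term by term: 3·x^2+8·x

Answer: 3x^2+8x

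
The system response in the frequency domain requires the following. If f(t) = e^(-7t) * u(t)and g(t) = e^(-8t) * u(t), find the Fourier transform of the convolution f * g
By the convolution theorem: F{f*g} = F(omega)*G(omega)
F(omega) = 1/(7 + j*omega), G(omega) = 1/(8 + j*omega)
F{f*g} = 1/((7 + j*omega)(8 + j*omega))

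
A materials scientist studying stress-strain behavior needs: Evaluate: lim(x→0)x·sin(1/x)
Squeeze theorem: -|x| ≤ x·sin(1/x) ≤ |x|
Since x → 0 as x → 0, by squeeze theorem the limit is 0

Answer: 0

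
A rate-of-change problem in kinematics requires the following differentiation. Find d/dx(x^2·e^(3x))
Product rule: (fg)' = f'g+fg'
f = x^2, f' = 2x
g = e^(3x), g' = 3·e^(3x)

Answer: 2x·e^(3x)+3x^2·e^(3x)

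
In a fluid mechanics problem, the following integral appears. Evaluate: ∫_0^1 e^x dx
Antiderivative: e^x
Evaluate: (e^1-1)

Answer: e^1-1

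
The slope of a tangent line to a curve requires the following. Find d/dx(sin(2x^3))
Chain rule: d/dx[sin(u)]=cos(u)·u' where u=2x^3
u'=6x^2

Answer: 6x^2·cos(2x^3)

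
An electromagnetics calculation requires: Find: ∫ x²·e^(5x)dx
Integration by parts twice:
First: u=x², dv=e^(5x) dx => x²e^(5x)/5 - (2/5)∫ xe^(5x) dx
Second (∫ xe^(5x) dx): xe^(5x)/5 - e^(5x)/25
Combining: e^(5x)(x²/5 - 2x/25 + 2/125) + C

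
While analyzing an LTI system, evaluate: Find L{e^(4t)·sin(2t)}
First shifting: L{e^(at)f(t)}=F(s-a)
L{sin(2t)}=2/(s²+4)
Shift: 2/((s-4)²+4)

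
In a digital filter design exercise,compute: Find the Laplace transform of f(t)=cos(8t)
L{cos(wt)} = s/(s² + w²)
L{cos(8t)} = s/(s² + 64)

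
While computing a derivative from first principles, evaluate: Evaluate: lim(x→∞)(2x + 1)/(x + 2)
Divide numerator and denominator by x:
lim (2+1/x)/(1+2/x) = 2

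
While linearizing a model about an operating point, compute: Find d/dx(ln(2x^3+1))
Chain rule: d/dx[ln(u)] = u'/u where u = 2x^3+1
u' = 6x^2

Answer: (6x^2)/(2x^3+1)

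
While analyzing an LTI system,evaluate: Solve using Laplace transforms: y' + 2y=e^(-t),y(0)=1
Take L: sY - 1 + 2Y = 1/(s + 1)
Y(s + 2) = 1/(s + 1) + 1
Y = 1/((s + 1)(s + 2)) + 1/(s + 2)
Partial fractions: 1/((s + 1)(s + 2)) = 1/(s + 1) - 1/(s + 2)
So Y = 1/(s + 1)
Inverse Laplace transform (L^(-1){1/(s + 1)} = e^(-t), L^(-1){1/(s + 2)} = e^(-2t)):

Answer: y(t) = 1·e^(-t)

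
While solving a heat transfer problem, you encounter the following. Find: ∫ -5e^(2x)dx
Since d/dx[e^(2x)] = 2e^(2x), we get -5/2 e^(2x) + C

Answer: (-5/2)e^(2x) + C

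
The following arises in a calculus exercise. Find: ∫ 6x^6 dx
Using power rule: ∫ 6x^6 dx=6/7 x^7 + C=(6/7)x^7 + C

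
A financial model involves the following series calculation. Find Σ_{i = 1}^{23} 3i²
= 3·n(n+1)(2n+1)/6 = 3·23·24·47/6 = 12972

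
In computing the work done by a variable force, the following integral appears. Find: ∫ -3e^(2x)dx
Since d/dx[e^(2x)]=2e^(2x), we get -3/2 e^(2x)+C

Answer: (-3/2)e^(2x)+C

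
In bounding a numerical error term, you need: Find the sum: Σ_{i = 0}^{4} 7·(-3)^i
Geometric series: S=a(1 - r^n)/(1 - r)
a=7, r=-3, n=5
S=7(1 + 243)/4=427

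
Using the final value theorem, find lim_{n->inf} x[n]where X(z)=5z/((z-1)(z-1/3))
Final value theorem: lim x[n]=lim_{z->1} (z-1) * X(z)
(z-1) * X(z)=5z/(z-1/3)
As z->1: 5/(1 - 1/3)=5/(2/3)=15/2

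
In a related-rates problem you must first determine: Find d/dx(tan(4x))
Chain rule: d/dx[tan(u)]=sec²(u)·u' where u=4x
u'=4

Answer: 4·sec²(4x)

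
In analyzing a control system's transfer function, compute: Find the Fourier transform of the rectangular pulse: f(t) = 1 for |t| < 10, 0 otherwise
F(omega)=integral from -10 to 10 of e^(-j * omega * t) dt
=2 * sin(10 * omega)/omega=20 * sinc(10 * omega/pi)

Answer: 2 * sin(10 * omega)/omega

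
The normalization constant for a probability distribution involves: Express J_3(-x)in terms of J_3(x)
For integer n: J_n(-x) = (-1)^n J_n(x)
With n = 3: J_3(-x) = (-1)^3 J_3(x) = -J_3(x)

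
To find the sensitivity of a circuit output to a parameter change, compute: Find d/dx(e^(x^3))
Chain rule: d/dx[e^u]=e^u · u' where u=x^3
u'=3x^2

Answer: 3x^2·e^(x^3)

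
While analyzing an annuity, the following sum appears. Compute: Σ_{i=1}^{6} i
Using formula: Σ i^1=n(n+1)/2=6·7/2=21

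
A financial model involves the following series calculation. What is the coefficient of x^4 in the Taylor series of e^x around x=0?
Taylor series of e^x=Σ x^n/n!
Coefficient of x^4=1/4!=1/24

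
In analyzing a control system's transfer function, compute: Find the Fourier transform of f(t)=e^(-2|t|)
Using the standard pair: F{e^(-a|t|)} = 2a/(a^2 + omega^2)
With a = 2: F(omega) = 4/(4 + omega^2)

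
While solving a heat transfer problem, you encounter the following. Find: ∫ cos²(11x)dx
Using identity cos²(u)=(1 + cos(2u))/2:
∫ (1 + cos(22x))/2 dx=x/2 + sin(22x)/44 + C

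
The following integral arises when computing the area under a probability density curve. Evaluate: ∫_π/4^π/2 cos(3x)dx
Antiderivative: sin(3x)/3
Evaluate at bounds: [sin(3·π/2)/3] - [sin(3·π/4)/3]
=((-1) - (√2/2))/3=-1/3 - √2/6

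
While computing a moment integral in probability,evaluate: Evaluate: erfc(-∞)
erfc(x)=1 - erf(x); erfc(-∞)=1 - erf(-∞)=1 - (-1)=2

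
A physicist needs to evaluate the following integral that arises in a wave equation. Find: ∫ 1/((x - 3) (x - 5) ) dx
Partial fractions: 1/((x-3)(x-5)) = A/(x-3) + B/(x-5)
A = -1/2, B = 1/2
∫ [-1/2· 1/(x-3) + 1/2· 1/(x-5)] dx
= (1/2)[ln|x-5| - ln|x-3|] + C

Answer: (1/2)·ln|(x-5)/(x-3)| + C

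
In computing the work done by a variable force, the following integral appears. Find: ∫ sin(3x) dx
Using substitution u = 3x: ∫ sin(u) du/3 = -cos(u)/3 + C

Answer: (-1/3)cos(3x) + C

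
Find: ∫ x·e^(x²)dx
Let u=x², du=2x dx
∫ (1/2)e^u du=e^u/2+C

Answer: e^(x²)/2+C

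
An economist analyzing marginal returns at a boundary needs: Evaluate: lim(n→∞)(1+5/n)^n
This is the definition of e^5: lim(1+5/n)^n=e^5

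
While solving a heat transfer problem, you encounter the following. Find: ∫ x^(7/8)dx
Power rule: ∫ x^(7/8) dx = x^(15/8)/(15/8) + C

Answer: (8/15)·x^(15/8) + C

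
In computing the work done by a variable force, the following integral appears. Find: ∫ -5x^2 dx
Using power rule: ∫ -5x^2 dx=-5/3 x^3+C=(-5/3)x^3+C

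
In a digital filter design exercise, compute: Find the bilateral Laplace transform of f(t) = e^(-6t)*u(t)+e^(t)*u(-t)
For e^(-6t)*u(t): L = 1/(s+6), Re(s) > -6
For e^(t)*u(-t): L = -1/(s-1), Re(s) < 1
Combined: F(s) = 1/(s+6)-1/(s-1), -6 < Re(s) < 1

Answer: 1/(s+6)-1/(s-1), ROC: -6 < Re(s) < 1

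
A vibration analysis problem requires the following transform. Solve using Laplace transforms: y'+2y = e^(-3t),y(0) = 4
Take L: sY - 4 + 2Y=1/(s + 3)
Y(s + 2)=1/(s + 3) + 4
Y=1/((s + 3)(s + 2)) + 4/(s + 2)
Partial fractions: 1/((s + 3)(s + 2))=-1/(s + 3) + 1/(s + 2)
So Y=-1/(s + 3) + 5/(s + 2)
Inverse Laplace transform (L^(-1){1/(s + 3)}=e^(-3t), L^(-1){1/(s + 2)}=e^(-2t)):

Answer: y(t)=-1·e^(-3t) + 5·e^(-2t)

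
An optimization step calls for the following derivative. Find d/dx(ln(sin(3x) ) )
Chain rule: d/dx[ln(u)] = u'/u where u = sin(3x)
u' = 3cos(3x)

Answer: (3cos(3x))/(sin(3x))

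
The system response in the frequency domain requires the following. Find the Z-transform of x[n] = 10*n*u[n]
Z{n*u[n]} = z/(z-1)^2
By linearity: Z{10*n*u[n]} = 10z/(z-1)^2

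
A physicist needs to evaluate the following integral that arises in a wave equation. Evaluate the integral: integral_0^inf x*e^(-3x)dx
This is a Gamma integral. Substitute u = 3x (du = 3 dx):
integral_0^inf x * e^(-3x) dx = (1/3^2) integral_0^inf u^1 * e^(-u) du
= Gamma(2)/3^2 = 1!/3^2 = 1/9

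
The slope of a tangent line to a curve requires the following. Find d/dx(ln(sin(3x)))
Chain rule: d/dx[ln(u)]=u'/u where u=sin(3x)
u'=3cos(3x)

Answer: (3cos(3x))/(sin(3x))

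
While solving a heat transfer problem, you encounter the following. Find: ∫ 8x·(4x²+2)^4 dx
Let u=4x² + 2, du=8x dx
∫ u^4 du=u^5/5 + C

Answer: (4x² + 2)^5/5 + C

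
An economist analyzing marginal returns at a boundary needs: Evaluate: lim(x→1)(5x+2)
Polynomial is continuous, so substitute x=1:
5·1+2=7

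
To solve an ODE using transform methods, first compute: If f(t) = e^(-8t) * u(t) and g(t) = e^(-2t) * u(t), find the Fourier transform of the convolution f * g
By the convolution theorem: F{f * g}=F(omega) * G(omega)
F(omega)=1/(8 + j * omega), G(omega)=1/(2 + j * omega)
F{f * g}=1/((8 + j * omega)(2 + j * omega))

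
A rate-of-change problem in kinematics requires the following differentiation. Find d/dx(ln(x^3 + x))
Chain rule: d/dx[ln(u)]=u'/u where u=x^3 + x
u'=3x^2 + 1

Answer: (3x^2 + 1)/(x^3 + x)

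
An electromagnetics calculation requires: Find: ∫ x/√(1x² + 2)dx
Let u = x²+2, du = 2x dx
∫ (1/2)·u^(-1/2) du = √u+C

Answer: √(x²+2)+C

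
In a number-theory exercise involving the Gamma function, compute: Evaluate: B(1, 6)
B(x,y)=Γ(x)Γ(y)/Γ(x+y)=(x-1)!(y-1)!/(x+y-1)!
B(1,6)=0!·5!/6!=1/6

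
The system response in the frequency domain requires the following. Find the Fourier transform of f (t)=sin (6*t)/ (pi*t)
sin(W * t)/(pi * t) = (W/pi) * sinc(W * t/pi) is the impulse response of the ideal low-pass filter with cutoff W (here W = 6).
Its Fourier transform is a rectangular function:
F(omega) = 1 for |omega| < 6, 0 otherwise

Answer: rect(omega/12) [i.e., 1 for |omega| < 6, 0 otherwise]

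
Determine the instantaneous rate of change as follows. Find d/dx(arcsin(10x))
d/dx[arcsin(u)]=u'/√(1-u²), u=10x, u'=10

Answer: 10/√(1 - 100x²)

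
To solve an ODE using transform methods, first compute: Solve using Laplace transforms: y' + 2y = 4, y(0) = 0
Take L of both sides: sY(s) - 0 + 2Y(s)=4/s
Y(s)(s + 2)=4/s + 0
Y(s)=4/(s(s + 2)) + 0/(s + 2)
Partial fractions: 4/(s(s + 2))=2/s - 2/(s + 2)
So Y(s)=2/s - 2/(s + 2)
Inverse transform (L^(-1){1/s}=1, L^(-1){1/(s + 2)}=e^(-2t)):

Answer: y(t)=2 - 2·e^(-2t)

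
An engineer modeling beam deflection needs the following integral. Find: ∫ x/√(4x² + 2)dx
Let u = 4x² + 2, du = 8x dx
∫ (1/8)·u^(-1/2) du = √u/4 + C

Answer: √(4x² + 2)/4 + C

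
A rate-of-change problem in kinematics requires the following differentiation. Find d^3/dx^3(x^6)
Apply power rule 3 times:
d^1: 6x^5
d^2: 30x^4
d^3: 120x^3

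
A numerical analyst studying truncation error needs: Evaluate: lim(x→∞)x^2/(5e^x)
Apply L'Hôpital 2 times (∞/∞ each time):
Eventually get 2!/(5e^x) → 0

Answer: 0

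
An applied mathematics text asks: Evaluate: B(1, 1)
B(x,y)=Γ(x)Γ(y)/Γ(x+y)=(x-1)!(y-1)!/(x+y-1)!
B(1,1)=0!·0!/1!=1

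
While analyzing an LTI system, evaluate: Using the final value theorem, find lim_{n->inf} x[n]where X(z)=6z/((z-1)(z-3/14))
Final value theorem: lim x[n]=lim_{z->1} (z-1) * X(z)
(z-1) * X(z)=6z/(z-3/14)
As z->1: 6/(1-3/14)=6/(11/14)=84/11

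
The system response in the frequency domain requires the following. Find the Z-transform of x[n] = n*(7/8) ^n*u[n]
Using the property Z{n * a^n * u[n]} = az/(z-a)^2
With a = 7/8: X(z) = (7/8)z/(z - 7/8)^2, |z| > 7/8

Answer: (7/8)z/(z - 7/8)^2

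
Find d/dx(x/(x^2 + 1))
Quotient rule: (f/g)'=(f'g - fg')/g²
f=x, f'=1
g=x^2 + 1, g'=2x

Answer: (1·(x^2 + 1) - 2x^2)/(x^2 + 1)²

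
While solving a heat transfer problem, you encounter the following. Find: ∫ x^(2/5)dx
Power rule: ∫ x^(2/5) dx=x^(7/5)/(7/5)+C

Answer: (5/7)·x^(7/5)+C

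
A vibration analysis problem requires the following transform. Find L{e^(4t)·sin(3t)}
First shifting: L{e^(at)f(t)} = F(s-a)
L{sin(3t)} = 3/(s²+9)
Shift: 3/((s-4)²+9)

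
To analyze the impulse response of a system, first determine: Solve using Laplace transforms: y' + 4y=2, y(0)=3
Take L of both sides: sY(s) - 3 + 4Y(s) = 2/s
Y(s)(s + 4) = 2/s + 3
Y(s) = 2/(s(s + 4)) + 3/(s + 4)
Partial fractions: 2/(s(s + 4)) = (1/2)/s - (1/2)/(s + 4)
So Y(s) = (1/2)/s + (5/2)/(s + 4)
Inverse transform (L^(-1){1/s} = 1, L^(-1){1/(s + 4)} = e^(-4t)):

Answer: y(t) = 1/2 + (5/2)·e^(-4t)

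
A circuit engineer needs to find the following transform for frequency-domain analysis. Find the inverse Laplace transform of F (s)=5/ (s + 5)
L^(-1){5/(s-a)} = c·e^(at)
Here a = -5, c = 5

Answer: 5e^(-5t)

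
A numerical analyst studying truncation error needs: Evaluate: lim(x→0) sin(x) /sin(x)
sin(u) ≈ u for small u:
sin(x)/sin(x) ≈ x/(x)=1/1

Answer: 1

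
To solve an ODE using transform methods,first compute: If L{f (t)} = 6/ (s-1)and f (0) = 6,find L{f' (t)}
L{f'(t)} = s·F(s) - f(0) = 6s/(s-1)-6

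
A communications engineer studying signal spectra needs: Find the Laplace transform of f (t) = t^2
L{t^n} = n!/s^(n + 1)
L{t^2} = 2!/s^3 = 2/s^3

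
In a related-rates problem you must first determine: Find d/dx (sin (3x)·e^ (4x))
Product rule: (fg)' = f'g+fg'
f = sin(3x), f' = 3·cos(3x)
g = e^(4x), g' = 4·e^(4x)

Answer: 3·cos(3x)·e^(4x)+4·sin(3x)·e^(4x)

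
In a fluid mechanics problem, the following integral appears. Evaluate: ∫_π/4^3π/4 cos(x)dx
Antiderivative: sin(x)
Evaluate at bounds: [sin(1·3π/4)/1] - [sin(1·π/4)/1]
=((√2/2) - (√2/2))/1=0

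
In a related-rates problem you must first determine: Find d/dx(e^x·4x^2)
Product rule: (fg)' = f'g + fg'
f = e^x, f' = e^x
g = 4x^2, g' = 8x

Answer: 4·e^x·x^2 + 8·e^x·x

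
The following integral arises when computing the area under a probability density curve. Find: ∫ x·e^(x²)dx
Let u = x², du = 2x dx
∫ (1/2)e^u du = e^u/2 + C

Answer: e^(x²)/2 + C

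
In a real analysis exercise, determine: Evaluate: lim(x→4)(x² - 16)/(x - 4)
Factor: (x² - 16) = (x-4)(x + 4)
Cancel (x-4): lim(x→4) (x + 4) = 8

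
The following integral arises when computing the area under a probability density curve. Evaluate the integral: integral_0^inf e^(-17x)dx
integral_0^inf e^(-17x) dx = [-1/17 * e^(-17x)]_0^inf
= 0 - (-1/17) = 1/17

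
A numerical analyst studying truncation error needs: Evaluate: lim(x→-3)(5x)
Polynomial is continuous, so substitute x=-3:
5·(-3)=-15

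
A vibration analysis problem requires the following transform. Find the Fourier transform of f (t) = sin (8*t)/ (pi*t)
sin(W*t)/(pi*t)=(W/pi)*sinc(W*t/pi) is the impulse response of the ideal low-pass filter with cutoff W (here W=8).
Its Fourier transform is a rectangular function:
F(omega)=1 for |omega| < 8, 0 otherwise

Answer: rect(omega/16) [i.e., 1 for |omega| < 8, 0 otherwise]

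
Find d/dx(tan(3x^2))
Chain rule: d/dx[tan(u)]=sec²(u)·u' where u=3x^2
u'=6x

Answer: 6x·sec²(3x^2)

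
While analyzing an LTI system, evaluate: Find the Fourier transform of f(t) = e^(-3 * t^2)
The Fourier transform of a Gaussian e^(-a * t^2) is sqrt(pi/a) * e^(-omega^2/(4a)).
With a = 3: F(omega) = sqrt(pi/3) * e^(-omega^2/12)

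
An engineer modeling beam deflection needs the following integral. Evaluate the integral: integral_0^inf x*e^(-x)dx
This is a Gamma integral. Substitute u = 1x:
integral_0^inf x*e^(-x) dx = (1/1^2) integral_0^inf u^1*e^(-u) du
= Gamma(2)/1^2 = 1!/1^2 = 1/1

Answer: 1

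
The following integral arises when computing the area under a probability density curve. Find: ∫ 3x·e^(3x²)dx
Let u = 3x², du = 6x dx
∫ (1/2)e^u du = e^u/2 + C

Answer: e^(3x²)/2 + C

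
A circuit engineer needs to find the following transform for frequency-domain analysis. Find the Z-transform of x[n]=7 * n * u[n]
Z{n*u[n]}=z/(z-1)^2
By linearity: Z{7*n*u[n]}=7z/(z-1)^2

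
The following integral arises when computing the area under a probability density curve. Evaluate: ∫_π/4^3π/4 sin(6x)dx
Antiderivative: -cos(6x)/6
Evaluate at bounds: [-cos(6·3π/4)/6] - [-cos(6·π/4)/6]
=(-(0)+(0))/6=0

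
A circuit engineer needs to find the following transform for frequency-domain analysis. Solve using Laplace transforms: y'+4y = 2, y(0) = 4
Take L of both sides: sY(s) - 4 + 4Y(s)=2/s
Y(s)(s + 4)=2/s + 4
Y(s)=2/(s(s + 4)) + 4/(s + 4)
Partial fractions: 2/(s(s + 4))=(1/2)/s - (1/2)/(s + 4)
So Y(s)=(1/2)/s + (7/2)/(s + 4)
Inverse transform (L^(-1){1/s}=1, L^(-1){1/(s + 4)}=e^(-4t)):

Answer: y(t)=1/2 + (7/2)·e^(-4t)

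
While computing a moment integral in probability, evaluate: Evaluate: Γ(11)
Γ(n) = (n-1)! for positive integers
Γ(11) = 10! = 3628800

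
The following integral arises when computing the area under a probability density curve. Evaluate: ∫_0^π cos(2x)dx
Antiderivative: sin(2x)/2
Evaluate at bounds: [sin(2·π)/2] - [sin(2·0)/2]
=((0) - (0))/2=0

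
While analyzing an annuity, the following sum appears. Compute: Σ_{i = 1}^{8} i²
Using formula: Σ i^2=n(n + 1)(2n + 1)/6=8·9·17/6=204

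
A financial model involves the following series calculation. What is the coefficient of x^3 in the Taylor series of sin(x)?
sin(x)=Σ (-1)^k x^(2k+1)/(2k+1)!
For x^3: (-1)^1/3!=-1/6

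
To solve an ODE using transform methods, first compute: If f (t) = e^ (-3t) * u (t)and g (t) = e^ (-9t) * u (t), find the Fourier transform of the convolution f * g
By the convolution theorem: F{f * g}=F(omega) * G(omega)
F(omega)=1/(3 + j * omega), G(omega)=1/(9 + j * omega)
F{f * g}=1/((3 + j * omega)(9 + j * omega))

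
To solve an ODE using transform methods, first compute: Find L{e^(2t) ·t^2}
First shifting: L{e^(at)f(t)} = F(s-a)
L{t^2} = 2/s^3
Shift s → s-2: 2/(s-2)^3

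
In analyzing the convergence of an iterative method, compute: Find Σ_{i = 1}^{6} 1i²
=1·n(n+1)(2n+1)/6=1·6·7·13/6=91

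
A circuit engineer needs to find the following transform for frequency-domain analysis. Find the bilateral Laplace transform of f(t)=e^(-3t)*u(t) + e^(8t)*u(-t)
For e^(-3t) * u(t): L=1/(s + 3), Re(s) > -3
For e^(8t) * u(-t): L=-1/(s-8), Re(s) < 8
Combined: F(s)=1/(s + 3) - 1/(s-8), -3 < Re(s) < 8

Answer: 1/(s + 3) - 1/(s-8), ROC: -3 < Re(s) < 8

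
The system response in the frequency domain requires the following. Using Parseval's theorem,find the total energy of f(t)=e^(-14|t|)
Parseval's theorem: E = integral |f(t)|^2 dt = (1/2pi) integral |F(omega)|^2 domega
E = integral_{-inf}^{inf} e^(-28|t|) dt = 2*integral_0^inf e^(-28t) dt = 2/(2*14) = 1/14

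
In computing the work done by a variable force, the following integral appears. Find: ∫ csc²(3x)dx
Since d/dx[-cot(3x)]=3csc²(3x), integral=-cot(3x)/3 + C

Answer: (-1/3)cot(3x) + C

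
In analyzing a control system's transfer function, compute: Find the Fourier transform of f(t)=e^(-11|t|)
Using the standard pair: F{e^(-a|t|)}=2a/(a^2 + omega^2)
With a=11: F(omega)=22/(121 + omega^2)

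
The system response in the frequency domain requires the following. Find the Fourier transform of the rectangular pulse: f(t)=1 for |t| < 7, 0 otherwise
F(omega) = integral from -7 to 7 of e^(-j * omega * t) dt
= 2 * sin(7 * omega)/omega = 14 * sinc(7 * omega/pi)

Answer: 2 * sin(7 * omega)/omega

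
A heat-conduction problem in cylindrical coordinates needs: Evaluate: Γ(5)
Γ(n)=(n-1)! for positive integers
Γ(5)=4!=24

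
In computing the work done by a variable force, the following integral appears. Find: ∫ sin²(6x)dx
Using identity sin²(u)=(1 - cos(2u))/2:
∫ (1 - cos(12x))/2 dx=x/2 - sin(12x)/24+C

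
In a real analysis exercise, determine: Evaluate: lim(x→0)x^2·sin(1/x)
Squeeze theorem: -|x^2| ≤ x^2·sin(1/x) ≤ |x^2|
Since x^2 → 0 as x → 0, by squeeze theorem the limit is 0

Answer: 0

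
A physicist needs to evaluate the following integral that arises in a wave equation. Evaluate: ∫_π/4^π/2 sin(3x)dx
Antiderivative: -cos(3x)/3
Evaluate at bounds: [-cos(3·π/2)/3] - [-cos(3·π/4)/3]
=(-(0)+(-√2/2))/3=-√2/6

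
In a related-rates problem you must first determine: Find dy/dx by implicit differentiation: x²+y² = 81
Differentiate both sides: 2x+2y·(dy/dx)=0
Solve: dy/dx=-2x/(2y)=-x/y

Answer: dy/dx=-x/y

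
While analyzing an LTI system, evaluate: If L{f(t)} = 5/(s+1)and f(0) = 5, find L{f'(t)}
L{f'(t)} = s·F(s) - f(0) = 5s/(s+1)-5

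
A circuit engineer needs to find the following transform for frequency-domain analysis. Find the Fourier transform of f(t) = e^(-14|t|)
Using the standard pair: F{e^(-a|t|)}=2a/(a^2+omega^2)
With a=14: F(omega)=28/(196+omega^2)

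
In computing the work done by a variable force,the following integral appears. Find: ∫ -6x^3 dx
Using power rule: ∫ -6x^3 dx=-6/4 x^4 + C=(-3/2)x^4 + C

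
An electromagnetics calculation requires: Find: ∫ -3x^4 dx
Using power rule: ∫ -3x^4 dx = -3/5 x^5 + C = (-3/5)x^5 + C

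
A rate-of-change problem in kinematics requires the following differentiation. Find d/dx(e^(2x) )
Chain rule: d/dx[e^u] = e^u · u' where u = 2x
u' = 2

Answer: 2·e^(2x)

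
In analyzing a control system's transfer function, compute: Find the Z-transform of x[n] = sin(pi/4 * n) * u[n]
Z{sin(w0*n)*u[n]} = z*sin(w0)/(z^2 - 2z*cos(w0) + 1)
With w0 = pi/4: X(z) = z*sin(pi/4)/(z^2 - 2z*cos(pi/4) + 1)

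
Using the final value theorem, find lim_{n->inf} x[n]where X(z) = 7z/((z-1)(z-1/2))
Final value theorem: lim x[n] = lim_{z->1} (z-1) * X(z)
(z-1) * X(z) = 7z/(z-1/2)
As z->1: 7/(1 - 1/2) = 7/(1/2) = 14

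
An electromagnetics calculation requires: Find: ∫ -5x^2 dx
Using power rule: ∫ -5x^2 dx = -5/3 x^3+C = (-5/3)x^3+C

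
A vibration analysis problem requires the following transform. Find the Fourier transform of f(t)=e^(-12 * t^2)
The Fourier transform of a Gaussian e^(-a * t^2) is sqrt(pi/a) * e^(-omega^2/(4a)).
With a=12: F(omega)=sqrt(pi/12) * e^(-omega^2/48)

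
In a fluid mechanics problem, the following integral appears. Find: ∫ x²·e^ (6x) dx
Integration by parts twice:
First: u = x², dv = e^(6x) dx => x²e^(6x)/6 - (2/6)∫ xe^(6x) dx
Second (∫ xe^(6x) dx): xe^(6x)/6 - e^(6x)/36
Combining: e^(6x)(x²/6-2x/36+2/216)+C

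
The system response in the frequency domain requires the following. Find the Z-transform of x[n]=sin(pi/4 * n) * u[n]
Z{sin(w0 * n) * u[n]} = z * sin(w0)/(z^2 - 2z * cos(w0) + 1)
With w0 = pi/4: X(z) = z * sin(pi/4)/(z^2 - 2z * cos(pi/4) + 1)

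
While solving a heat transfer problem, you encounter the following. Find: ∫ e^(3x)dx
Since d/dx[e^(3x)] = 3e^(3x), we get 1/3 e^(3x) + C

Answer: (1/3)e^(3x) + C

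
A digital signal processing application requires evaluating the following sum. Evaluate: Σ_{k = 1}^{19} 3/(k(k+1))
Partial fractions: 3/(k(k + 1)) = 3/k - 3/(k + 1)
Telescoping sum: 3(1 - 1/20) = 3·19/20

Answer: 57/20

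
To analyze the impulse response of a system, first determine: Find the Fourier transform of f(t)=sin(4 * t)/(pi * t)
sin(W*t)/(pi*t)=(W/pi)*sinc(W*t/pi) is the impulse response of the ideal low-pass filter with cutoff W (here W=4).
Its Fourier transform is a rectangular function:
F(omega)=1 for |omega| < 4, 0 otherwise

Answer: rect(omega/8) [i.e., 1 for |omega| < 4, 0 otherwise]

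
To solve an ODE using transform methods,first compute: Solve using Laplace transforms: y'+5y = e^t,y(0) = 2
Take L: sY - 2+5Y = 1/(s-1)
Y(s+5) = 1/(s-1)+2
Y = 1/((s-1)(s+5))+2/(s+5)
Partial fractions: 1/((s-1)(s+5)) = (1/6)/(s-1) - (1/6)/(s+5)
So Y = (1/6)/(s-1)+(11/6)/(s+5)
Inverse Laplace transform (L^(-1){1/(s-1)} = e^t, L^(-1){1/(s+5)} = e^(-5t)):

Answer: y(t) = (1/6)·e^t+(11/6)·e^(-5t)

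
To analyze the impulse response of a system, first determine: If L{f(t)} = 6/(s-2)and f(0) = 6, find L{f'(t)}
L{f'(t)} = s·F(s) - f(0) = 6s/(s-2) - 6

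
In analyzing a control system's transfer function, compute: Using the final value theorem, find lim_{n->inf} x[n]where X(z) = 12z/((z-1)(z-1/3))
Final value theorem: lim x[n] = lim_{z->1} (z-1) * X(z)
(z-1) * X(z) = 12z/(z-1/3)
As z->1: 12/(1 - 1/3) = 12/(2/3) = 18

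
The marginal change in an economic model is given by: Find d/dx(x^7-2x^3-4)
Power rule: d/dx(ax^n)=n·a·x^(n-1)
Term by term: 7·x^6 - 6·x^2

Answer: 7x^6 - 6x^2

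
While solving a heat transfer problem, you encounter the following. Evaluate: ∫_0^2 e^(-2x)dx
Antiderivative: (1/(-2))e^(-2x)
Evaluate: (1/(-2))(e^-4-1)

Answer: (e^-4-1)/(-2)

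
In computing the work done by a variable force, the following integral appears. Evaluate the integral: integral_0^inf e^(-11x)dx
integral_0^inf e^(-11x) dx=[-1/11*e^(-11x)]_0^inf
=0 - (-1/11)=1/11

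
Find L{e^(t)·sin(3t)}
First shifting: L{e^(at)f(t)} = F(s-a)
L{sin(3t)} = 3/(s² + 9)
Shift: 3/((s-1)² + 9)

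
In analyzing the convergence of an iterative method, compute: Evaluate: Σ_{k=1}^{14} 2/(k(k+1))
Partial fractions: 2/(k(k + 1))=2/k - 2/(k + 1)
Telescoping sum: 2(1 - 1/15)=2·14/15

Answer: 28/15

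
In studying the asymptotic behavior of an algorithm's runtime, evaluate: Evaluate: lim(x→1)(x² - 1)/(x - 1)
Factor: (x² - 1)=(x-1)(x + 1)
Cancel (x-1): lim(x→1) (x + 1)=2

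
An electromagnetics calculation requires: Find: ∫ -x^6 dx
Using power rule: ∫ -x^6 dx = -1/7 x^7+C = (-1/7)x^7+C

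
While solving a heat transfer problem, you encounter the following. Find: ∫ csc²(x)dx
Since d/dx[-cot(x)] = csc²(x), integral = -cot(x)+C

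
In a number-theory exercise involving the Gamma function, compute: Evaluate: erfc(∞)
erfc(x) = 1 - erf(x); erfc(∞) = 1 - erf(∞) = 1 - 1 = 0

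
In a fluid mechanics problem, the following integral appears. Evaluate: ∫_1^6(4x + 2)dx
Step 1: Find antiderivative F(x)=2x^2 + 2x
Step 2: F(6) - F(1)=84 - (4)=80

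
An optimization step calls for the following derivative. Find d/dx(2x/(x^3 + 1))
Quotient rule: (f/g)'=(f'g - fg')/g²
f=2x, f'=2
g=x^3 + 1, g'=3x^2

Answer: (2·(x^3 + 1) - 6x^3)/(x^3 + 1)²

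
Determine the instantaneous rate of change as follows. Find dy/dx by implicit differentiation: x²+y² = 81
Differentiate both sides: 2x+2y·(dy/dx)=0
Solve: dy/dx=-2x/(2y)=-x/y

Answer: dy/dx=-x/y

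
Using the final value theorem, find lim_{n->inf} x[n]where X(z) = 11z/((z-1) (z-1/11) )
Final value theorem: lim x[n]=lim_{z->1} (z-1) * X(z)
(z-1) * X(z)=11z/(z-1/11)
As z->1: 11/(1 - 1/11)=11/(10/11)=121/10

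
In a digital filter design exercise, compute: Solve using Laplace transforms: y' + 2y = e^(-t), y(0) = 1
Take L: sY - 1+2Y=1/(s+1)
Y(s+2)=1/(s+1)+1
Y=1/((s+1)(s+2))+1/(s+2)
Partial fractions: 1/((s+1)(s+2))=1/(s+1)-1/(s+2)
So Y=1/(s+1)
Inverse Laplace transform (L^(-1){1/(s+1)}=e^(-t), L^(-1){1/(s+2)}=e^(-2t)):

Answer: y(t)=1·e^(-t)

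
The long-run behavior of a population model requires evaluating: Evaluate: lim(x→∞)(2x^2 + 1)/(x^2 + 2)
Divide numerator and denominator by x^2:
lim (2+1/x^2)/(1+2/x^2)=2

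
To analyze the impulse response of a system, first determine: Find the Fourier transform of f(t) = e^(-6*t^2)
The Fourier transform of a Gaussian e^(-a*t^2) is sqrt(pi/a)*e^(-omega^2/(4a)).
With a = 6: F(omega) = sqrt(pi/6)*e^(-omega^2/24)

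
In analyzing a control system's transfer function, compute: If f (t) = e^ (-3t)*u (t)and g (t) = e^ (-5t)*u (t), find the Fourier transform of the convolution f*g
By the convolution theorem: F{f * g}=F(omega) * G(omega)
F(omega)=1/(3 + j * omega), G(omega)=1/(5 + j * omega)
F{f * g}=1/((3 + j * omega)(5 + j * omega))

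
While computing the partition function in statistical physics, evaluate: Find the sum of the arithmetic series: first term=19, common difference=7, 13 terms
Last term: a_n=19 + (13 - 1)·7=103
Sum=n(a_1 + a_n)/2=13(19 + 103)/2=793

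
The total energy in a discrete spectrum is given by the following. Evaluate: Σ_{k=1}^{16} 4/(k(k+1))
Partial fractions: 4/(k(k + 1))=4/k - 4/(k + 1)
Telescoping sum: 4(1 - 1/17)=4·16/17

Answer: 64/17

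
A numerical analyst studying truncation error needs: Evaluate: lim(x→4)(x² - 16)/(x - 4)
Factor: (x² - 16)=(x-4)(x + 4)
Cancel (x-4): lim(x→4) (x + 4)=8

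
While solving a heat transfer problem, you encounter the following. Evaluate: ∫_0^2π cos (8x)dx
Antiderivative: sin(8x)/8
Evaluate at bounds: [sin(8·2π)/8] - [sin(8·0)/8]
= ((0) - (0))/8 = 0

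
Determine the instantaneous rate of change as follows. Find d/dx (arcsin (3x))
d/dx[arcsin(u)] = u'/√(1-u²), u = 3x, u' = 3

Answer: 3/√(1-9x²)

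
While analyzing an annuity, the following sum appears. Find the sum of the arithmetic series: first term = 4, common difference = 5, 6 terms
Last term: a_n=4+(6-1)·5=29
Sum=n(a_1+a_n)/2=6(4+29)/2=99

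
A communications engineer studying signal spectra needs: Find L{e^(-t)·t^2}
First shifting: L{e^(at)f(t)}=F(s-a)
L{t^2}=2/s^3
Shift s → s+1: 2/(s+1)^3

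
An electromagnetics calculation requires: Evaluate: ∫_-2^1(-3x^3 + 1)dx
Step 1: Find antiderivative F(x) = (-3/4)x^4 + x
Step 2: F(1) - F(-2) = 1/4 - (-14) = 57/4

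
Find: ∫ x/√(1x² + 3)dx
Let u = x² + 3, du = 2x dx
∫ (1/2)·u^(-1/2) du = √u + C

Answer: √(x² + 3) + C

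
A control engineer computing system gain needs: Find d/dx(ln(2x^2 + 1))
Chain rule: d/dx[ln(u)] = u'/u where u = 2x^2 + 1
u' = 4x

Answer: (4x)/(2x^2 + 1)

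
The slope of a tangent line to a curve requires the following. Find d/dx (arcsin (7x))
d/dx[arcsin(u)] = u'/√(1-u²), u = 7x, u' = 7

Answer: 7/√(1 - 49x²)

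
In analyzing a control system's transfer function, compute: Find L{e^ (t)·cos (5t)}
First shifting: L{e^(at)f(t)} = F(s-a)
L{cos(5t)} = s/(s²+25)
Shift: (s-1)/((s-1)²+25)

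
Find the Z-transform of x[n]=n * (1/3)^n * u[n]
Using the property Z{n*a^n*u[n]}=az/(z-a)^2
With a=1/3: X(z)=(1/3)z/(z - 1/3)^2, |z| > 1/3

Answer: (1/3)z/(z - 1/3)^2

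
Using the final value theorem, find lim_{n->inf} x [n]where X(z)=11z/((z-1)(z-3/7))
Final value theorem: lim x[n] = lim_{z->1} (z-1)*X(z)
(z-1)*X(z) = 11z/(z-3/7)
As z->1: 11/(1-3/7) = 11/(4/7) = 77/4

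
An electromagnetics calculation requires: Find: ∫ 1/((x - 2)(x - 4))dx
Partial fractions: 1/((x-2)(x-4))=A/(x-2)+B/(x-4)
A=-1/2, B=1/2
∫ [-1/2· 1/(x-2)+1/2· 1/(x-4)] dx
=(1/2)[ln|x-4| - ln|x-2|]+C

Answer: (1/2)·ln|(x-4)/(x-2)|+C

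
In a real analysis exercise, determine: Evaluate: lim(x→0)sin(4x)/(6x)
L'Hôpital (0/0): lim 4cos(4x)/6 = 4/6

Answer: 2/3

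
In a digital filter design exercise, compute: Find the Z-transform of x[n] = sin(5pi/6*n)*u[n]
Z{sin(w0*n)*u[n]} = z*sin(w0)/(z^2 - 2z*cos(w0) + 1)
With w0 = 5pi/6: X(z) = z*sin(5pi/6)/(z^2 - 2z*cos(5pi/6) + 1)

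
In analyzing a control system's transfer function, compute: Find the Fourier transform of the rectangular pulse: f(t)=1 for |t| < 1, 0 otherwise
F(omega) = integral from -1 to 1 of e^(-j * omega * t) dt
= 2 * sin(1 * omega)/omega = 2 * sinc(1 * omega/pi)

Answer: 2 * sin(1 * omega)/omega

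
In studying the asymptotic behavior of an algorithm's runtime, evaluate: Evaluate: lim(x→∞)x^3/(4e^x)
Apply L'Hôpital 3 times (∞/∞ each time):
Eventually get 3!/(4e^x) → 0

Answer: 0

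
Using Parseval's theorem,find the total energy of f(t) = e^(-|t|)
Parseval's theorem: E = integral |f(t)|^2 dt = (1/2pi) integral |F(omega)|^2 domega
E = integral_{-inf}^{inf} e^(-2|t|) dt = 2*integral_0^inf e^(-2t) dt = 2/(2*1) = 1/1

Answer: 1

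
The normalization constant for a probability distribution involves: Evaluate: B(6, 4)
B(x,y)=Γ(x)Γ(y)/Γ(x+y)=(x-1)!(y-1)!/(x+y-1)!
B(6,4)=5!·3!/9!=1/504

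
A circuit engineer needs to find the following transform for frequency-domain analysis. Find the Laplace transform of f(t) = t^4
L{t^n} = n!/s^(n+1)
L{t^4} = 4!/s^5 = 24/s^5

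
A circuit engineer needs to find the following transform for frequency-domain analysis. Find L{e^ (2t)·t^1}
First shifting: L{e^(at)f(t)} = F(s-a)
L{t^1} = 1/s^2
Shift s → s-2: 1/(s-2)^2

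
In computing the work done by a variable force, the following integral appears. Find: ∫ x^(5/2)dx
Power rule: ∫ x^(5/2) dx=x^(7/2)/(7/2)+C

Answer: (2/7)·x^(7/2)+C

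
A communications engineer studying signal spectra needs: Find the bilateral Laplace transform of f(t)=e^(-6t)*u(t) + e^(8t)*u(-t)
For e^(-6t) * u(t): L = 1/(s + 6), Re(s) > -6
For e^(8t) * u(-t): L = -1/(s-8), Re(s) < 8
Combined: F(s) = 1/(s + 6) - 1/(s-8), -6 < Re(s) < 8

Answer: 1/(s + 6) - 1/(s-8), ROC: -6 < Re(s) < 8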